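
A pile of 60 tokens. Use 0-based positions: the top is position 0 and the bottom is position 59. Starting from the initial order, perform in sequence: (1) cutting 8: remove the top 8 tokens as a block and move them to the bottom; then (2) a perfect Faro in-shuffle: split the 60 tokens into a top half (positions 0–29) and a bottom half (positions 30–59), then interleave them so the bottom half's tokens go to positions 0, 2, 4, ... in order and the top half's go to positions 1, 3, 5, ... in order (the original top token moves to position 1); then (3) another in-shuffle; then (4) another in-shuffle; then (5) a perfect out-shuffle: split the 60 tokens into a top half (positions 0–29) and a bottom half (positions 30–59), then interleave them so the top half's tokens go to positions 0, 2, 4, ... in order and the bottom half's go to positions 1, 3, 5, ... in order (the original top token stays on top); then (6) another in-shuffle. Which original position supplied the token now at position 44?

18

Undo the operations in reverse order, starting from position 44:
  undo op 6 (in-shuffle, from bottom half): 44 ← 52
  undo op 5 (out-shuffle, from top half): 52 ← 26
  undo op 4 (in-shuffle, from bottom half): 26 ← 43
  undo op 3 (in-shuffle, from top half): 43 ← 21
  undo op 2 (in-shuffle, from top half): 21 ← 10
  undo op 1 (cut 8): 10 ← 18
So the token at position 44 came from original position 18.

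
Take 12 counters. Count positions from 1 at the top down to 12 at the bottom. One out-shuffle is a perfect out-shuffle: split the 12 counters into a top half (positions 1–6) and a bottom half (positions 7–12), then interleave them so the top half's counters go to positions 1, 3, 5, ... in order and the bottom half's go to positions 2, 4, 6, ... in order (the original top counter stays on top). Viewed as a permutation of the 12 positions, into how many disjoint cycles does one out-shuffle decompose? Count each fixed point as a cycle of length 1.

Trace each unvisited position around until it returns:
(1) (2 3 5 9 6 11 10 8 4 7) (12)
3 cycles in total.

3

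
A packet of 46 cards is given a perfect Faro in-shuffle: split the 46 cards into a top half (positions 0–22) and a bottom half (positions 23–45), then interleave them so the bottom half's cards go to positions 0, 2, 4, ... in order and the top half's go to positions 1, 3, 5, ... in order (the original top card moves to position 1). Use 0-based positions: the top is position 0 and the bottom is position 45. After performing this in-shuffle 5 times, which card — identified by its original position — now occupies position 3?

5

Work backwards from position 3, undoing one in-shuffle at a time:
3 ← 1 ← 0 ← 23 ← 11 ← 5
So the card now at position 3 started at position 5.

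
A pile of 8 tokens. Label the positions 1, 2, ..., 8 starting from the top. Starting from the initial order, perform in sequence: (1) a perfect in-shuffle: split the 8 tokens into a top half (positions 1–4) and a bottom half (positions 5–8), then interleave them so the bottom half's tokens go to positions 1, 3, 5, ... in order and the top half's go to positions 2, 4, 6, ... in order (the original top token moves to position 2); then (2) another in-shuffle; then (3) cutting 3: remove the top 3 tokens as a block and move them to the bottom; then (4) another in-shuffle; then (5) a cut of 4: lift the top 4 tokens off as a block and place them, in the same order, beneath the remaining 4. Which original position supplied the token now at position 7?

Undo the operations in reverse order, starting from position 7:
  undo op 5 (cut 4): 7 ← 3
  undo op 4 (in-shuffle, from bottom half): 3 ← 6
  undo op 3 (cut 3): 6 ← 1
  undo op 2 (in-shuffle, from bottom half): 1 ← 5
  undo op 1 (in-shuffle, from bottom half): 5 ← 7
So the token at position 7 came from original position 7.

7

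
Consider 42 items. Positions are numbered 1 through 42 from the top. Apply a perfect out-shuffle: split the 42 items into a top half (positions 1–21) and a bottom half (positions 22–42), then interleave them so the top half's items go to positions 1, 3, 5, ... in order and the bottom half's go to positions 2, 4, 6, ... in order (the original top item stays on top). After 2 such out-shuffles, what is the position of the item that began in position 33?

6

Track the item's position through each out-shuffle:
33 → 24 → 6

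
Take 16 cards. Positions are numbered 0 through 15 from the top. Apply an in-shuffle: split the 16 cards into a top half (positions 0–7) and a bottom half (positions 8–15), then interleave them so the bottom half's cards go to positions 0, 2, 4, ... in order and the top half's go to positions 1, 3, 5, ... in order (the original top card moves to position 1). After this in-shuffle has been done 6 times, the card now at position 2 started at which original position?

Work backwards from position 2, undoing one in-shuffle at a time:
2 ← 9 ← 4 ← 10 ← 13 ← 6 ← 11
So the card now at position 2 started at position 11.

11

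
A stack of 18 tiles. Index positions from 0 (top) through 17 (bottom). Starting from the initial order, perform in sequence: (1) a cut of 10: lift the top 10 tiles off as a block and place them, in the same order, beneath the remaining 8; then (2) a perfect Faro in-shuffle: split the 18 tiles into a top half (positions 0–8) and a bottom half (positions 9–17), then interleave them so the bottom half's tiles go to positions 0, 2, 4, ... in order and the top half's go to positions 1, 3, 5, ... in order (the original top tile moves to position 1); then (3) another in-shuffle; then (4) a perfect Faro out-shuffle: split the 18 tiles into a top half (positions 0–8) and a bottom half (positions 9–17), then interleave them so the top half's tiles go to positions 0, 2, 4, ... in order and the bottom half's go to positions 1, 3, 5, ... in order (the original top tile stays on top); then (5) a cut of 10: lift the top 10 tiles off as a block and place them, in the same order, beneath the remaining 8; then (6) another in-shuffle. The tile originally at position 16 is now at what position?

13

Track the tile from position 16 forward through each operation:
  after op 1 (cut 10): 16 → 6
  after op 2 (in-shuffle): 6 → 13
  after op 3 (in-shuffle): 13 → 8
  after op 4 (out-shuffle): 8 → 16
  after op 5 (cut 10): 16 → 6
  after op 6 (in-shuffle): 6 → 13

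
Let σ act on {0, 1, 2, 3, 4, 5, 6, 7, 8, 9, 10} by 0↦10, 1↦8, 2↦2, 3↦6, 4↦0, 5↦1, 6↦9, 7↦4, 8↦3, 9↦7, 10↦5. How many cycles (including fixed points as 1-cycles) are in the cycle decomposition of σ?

Cycle decomposition: (0 10 5 1 8 3 6 9 7 4) (2).
2 cycles.

2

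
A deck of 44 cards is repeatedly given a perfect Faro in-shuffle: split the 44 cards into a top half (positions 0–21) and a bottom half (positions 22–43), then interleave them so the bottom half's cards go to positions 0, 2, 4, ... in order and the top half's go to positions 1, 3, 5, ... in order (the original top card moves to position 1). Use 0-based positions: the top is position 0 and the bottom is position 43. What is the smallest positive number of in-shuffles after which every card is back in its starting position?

12

The in-shuffle permutes the 44 positions with cycle lengths [2, 4, 4, 4, 6, 12, 12].
Every card is home exactly when every cycle has completed a whole number of laps, i.e. after lcm(2, 4, 6, 12) = 12 in-shuffles.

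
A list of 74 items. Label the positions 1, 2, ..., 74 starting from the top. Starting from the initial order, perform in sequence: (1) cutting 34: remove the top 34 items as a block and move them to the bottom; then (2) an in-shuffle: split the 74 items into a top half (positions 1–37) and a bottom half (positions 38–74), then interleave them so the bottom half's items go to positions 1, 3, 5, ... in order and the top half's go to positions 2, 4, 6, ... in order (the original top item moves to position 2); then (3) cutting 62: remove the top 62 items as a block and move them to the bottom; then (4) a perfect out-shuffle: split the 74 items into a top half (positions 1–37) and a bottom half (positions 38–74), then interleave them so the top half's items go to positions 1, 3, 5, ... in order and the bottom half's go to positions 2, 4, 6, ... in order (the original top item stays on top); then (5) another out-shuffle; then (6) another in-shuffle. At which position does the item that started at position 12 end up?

30

Track the item from position 12 forward through each operation:
  after op 1 (cut 34): 12 → 52
  after op 2 (in-shuffle): 52 → 29
  after op 3 (cut 62): 29 → 41
  after op 4 (out-shuffle): 41 → 8
  after op 5 (out-shuffle): 8 → 15
  after op 6 (in-shuffle): 15 → 30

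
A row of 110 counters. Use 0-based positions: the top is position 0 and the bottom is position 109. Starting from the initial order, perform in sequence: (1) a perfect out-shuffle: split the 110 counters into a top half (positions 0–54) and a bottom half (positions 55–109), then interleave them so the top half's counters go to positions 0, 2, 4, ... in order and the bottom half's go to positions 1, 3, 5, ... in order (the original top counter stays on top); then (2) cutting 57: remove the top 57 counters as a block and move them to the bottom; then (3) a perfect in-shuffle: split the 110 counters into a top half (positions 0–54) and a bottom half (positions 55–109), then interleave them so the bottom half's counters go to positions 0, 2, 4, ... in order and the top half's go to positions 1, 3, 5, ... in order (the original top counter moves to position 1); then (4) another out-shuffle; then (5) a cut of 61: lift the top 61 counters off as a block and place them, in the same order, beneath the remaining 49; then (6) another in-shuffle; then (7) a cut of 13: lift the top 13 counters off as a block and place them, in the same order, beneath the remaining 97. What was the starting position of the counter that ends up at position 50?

67

Undo the operations in reverse order, starting from position 50:
  undo op 7 (cut 13): 50 ← 63
  undo op 6 (in-shuffle, from top half): 63 ← 31
  undo op 5 (cut 61): 31 ← 92
  undo op 4 (out-shuffle, from top half): 92 ← 46
  undo op 3 (in-shuffle, from bottom half): 46 ← 78
  undo op 2 (cut 57): 78 ← 25
  undo op 1 (out-shuffle, from bottom half): 25 ← 67
So the counter at position 50 came from original position 67.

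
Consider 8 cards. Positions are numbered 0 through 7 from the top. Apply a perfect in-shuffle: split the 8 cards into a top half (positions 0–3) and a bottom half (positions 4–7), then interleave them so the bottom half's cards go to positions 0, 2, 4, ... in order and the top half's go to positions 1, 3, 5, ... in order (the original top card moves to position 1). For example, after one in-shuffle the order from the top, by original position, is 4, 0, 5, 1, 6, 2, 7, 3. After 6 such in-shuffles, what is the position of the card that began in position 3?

Track the card's position through each in-shuffle:
3 → 7 → 6 → 4 → 0 → 1 → 3

3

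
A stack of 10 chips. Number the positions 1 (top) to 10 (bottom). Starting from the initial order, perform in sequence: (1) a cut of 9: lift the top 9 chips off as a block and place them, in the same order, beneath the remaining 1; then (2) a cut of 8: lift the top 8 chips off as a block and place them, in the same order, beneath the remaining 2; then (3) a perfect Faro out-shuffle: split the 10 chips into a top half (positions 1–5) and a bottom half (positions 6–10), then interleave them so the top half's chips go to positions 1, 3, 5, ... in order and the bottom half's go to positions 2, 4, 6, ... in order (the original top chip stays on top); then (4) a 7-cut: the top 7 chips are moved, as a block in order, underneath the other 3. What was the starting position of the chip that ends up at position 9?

5

Undo the operations in reverse order, starting from position 9:
  undo op 4 (cut 7): 9 ← 6
  undo op 3 (out-shuffle, from bottom half): 6 ← 8
  undo op 2 (cut 8): 8 ← 6
  undo op 1 (cut 9): 6 ← 5
So the chip at position 9 came from original position 5.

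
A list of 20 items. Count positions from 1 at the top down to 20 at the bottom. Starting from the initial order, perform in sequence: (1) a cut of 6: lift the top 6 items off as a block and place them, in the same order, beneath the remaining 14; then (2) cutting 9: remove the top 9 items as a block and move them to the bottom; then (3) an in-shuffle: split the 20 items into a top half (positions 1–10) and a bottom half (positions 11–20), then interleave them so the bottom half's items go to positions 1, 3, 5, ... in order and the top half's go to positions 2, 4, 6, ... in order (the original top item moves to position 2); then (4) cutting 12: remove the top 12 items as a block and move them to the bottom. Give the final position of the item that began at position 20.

Track the item from position 20 forward through each operation:
  after op 1 (cut 6): 20 → 14
  after op 2 (cut 9): 14 → 5
  after op 3 (in-shuffle): 5 → 10
  after op 4 (cut 12): 10 → 18

18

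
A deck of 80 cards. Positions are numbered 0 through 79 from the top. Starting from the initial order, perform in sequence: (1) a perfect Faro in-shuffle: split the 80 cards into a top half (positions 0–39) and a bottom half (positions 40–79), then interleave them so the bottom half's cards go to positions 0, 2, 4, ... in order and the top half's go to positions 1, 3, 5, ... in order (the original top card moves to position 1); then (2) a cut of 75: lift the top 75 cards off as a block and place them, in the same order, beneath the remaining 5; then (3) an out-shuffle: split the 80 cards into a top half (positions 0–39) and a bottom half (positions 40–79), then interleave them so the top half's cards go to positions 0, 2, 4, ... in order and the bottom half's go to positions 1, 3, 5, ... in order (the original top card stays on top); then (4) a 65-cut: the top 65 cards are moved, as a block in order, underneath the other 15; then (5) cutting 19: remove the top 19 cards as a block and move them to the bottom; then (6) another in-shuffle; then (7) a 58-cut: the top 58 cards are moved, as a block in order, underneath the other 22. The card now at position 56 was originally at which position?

Undo the operations in reverse order, starting from position 56:
  undo op 7 (cut 58): 56 ← 34
  undo op 6 (in-shuffle, from bottom half): 34 ← 57
  undo op 5 (cut 19): 57 ← 76
  undo op 4 (cut 65): 76 ← 61
  undo op 3 (out-shuffle, from bottom half): 61 ← 70
  undo op 2 (cut 75): 70 ← 65
  undo op 1 (in-shuffle, from top half): 65 ← 32
So the card at position 56 came from original position 32.

32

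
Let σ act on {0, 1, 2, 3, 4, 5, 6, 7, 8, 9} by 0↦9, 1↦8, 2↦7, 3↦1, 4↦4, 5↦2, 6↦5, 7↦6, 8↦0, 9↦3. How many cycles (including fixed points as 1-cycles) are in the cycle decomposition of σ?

3

Cycle decomposition: (0 9 3 1 8) (2 7 6 5) (4).
3 cycles.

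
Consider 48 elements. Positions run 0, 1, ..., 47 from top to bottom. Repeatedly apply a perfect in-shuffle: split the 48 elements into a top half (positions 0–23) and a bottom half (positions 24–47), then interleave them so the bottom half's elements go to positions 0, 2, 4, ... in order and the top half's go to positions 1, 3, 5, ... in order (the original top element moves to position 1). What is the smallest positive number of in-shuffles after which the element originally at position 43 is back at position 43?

Follow position 43 under repeated in-shuffles:
43 → 38 → 28 → 8 → 17 → 35 → 22 → 45 → ... → 43 (length 21)
It first returns after 21 in-shuffles.

21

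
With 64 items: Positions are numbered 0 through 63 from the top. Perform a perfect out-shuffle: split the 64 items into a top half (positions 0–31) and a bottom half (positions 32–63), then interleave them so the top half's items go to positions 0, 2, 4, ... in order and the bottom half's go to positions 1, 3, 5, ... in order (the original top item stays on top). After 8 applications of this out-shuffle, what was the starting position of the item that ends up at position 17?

Work backwards from position 17, undoing one out-shuffle at a time:
17 ← 40 ← 20 ← 10 ← 5 ← 34 ← 17 ← 40 ← 20
So the item now at position 17 started at position 20.

20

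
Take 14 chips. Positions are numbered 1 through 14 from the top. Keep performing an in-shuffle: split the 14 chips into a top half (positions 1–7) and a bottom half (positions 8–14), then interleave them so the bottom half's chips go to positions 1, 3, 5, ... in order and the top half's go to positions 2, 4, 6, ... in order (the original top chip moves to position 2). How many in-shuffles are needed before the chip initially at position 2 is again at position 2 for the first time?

4

Follow position 2 under repeated in-shuffles:
2 → 4 → 8 → 1 → 2
It first returns after 4 in-shuffles.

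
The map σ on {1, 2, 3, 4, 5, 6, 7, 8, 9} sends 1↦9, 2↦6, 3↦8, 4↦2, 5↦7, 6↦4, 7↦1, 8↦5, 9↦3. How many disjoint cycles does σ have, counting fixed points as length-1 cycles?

2

Cycle decomposition: (1 9 3 8 5 7) (2 6 4).
2 cycles.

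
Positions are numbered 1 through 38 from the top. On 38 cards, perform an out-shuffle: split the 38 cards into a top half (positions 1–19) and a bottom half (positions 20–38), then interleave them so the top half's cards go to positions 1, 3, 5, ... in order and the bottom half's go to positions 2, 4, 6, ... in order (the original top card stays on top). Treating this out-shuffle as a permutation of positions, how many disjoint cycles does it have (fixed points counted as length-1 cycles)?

3

Trace each unvisited position around until it returns:
(1) (2 3 5 9 17 33 ... len 36) (38)
3 cycles in total.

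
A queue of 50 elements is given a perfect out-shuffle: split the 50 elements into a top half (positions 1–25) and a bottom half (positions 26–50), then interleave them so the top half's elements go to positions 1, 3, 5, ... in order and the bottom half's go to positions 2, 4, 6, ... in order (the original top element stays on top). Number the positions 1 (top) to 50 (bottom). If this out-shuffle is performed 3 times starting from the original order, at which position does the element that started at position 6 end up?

Track the element's position through each out-shuffle:
6 → 11 → 21 → 41

41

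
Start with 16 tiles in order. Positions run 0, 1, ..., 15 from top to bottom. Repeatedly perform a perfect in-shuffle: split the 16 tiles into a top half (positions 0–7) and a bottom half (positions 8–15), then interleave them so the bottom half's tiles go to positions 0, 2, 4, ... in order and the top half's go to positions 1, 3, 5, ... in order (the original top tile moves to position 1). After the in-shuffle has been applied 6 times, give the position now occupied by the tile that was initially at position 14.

Track the tile's position through each in-shuffle:
14 → 12 → 8 → 0 → 1 → 3 → 7

7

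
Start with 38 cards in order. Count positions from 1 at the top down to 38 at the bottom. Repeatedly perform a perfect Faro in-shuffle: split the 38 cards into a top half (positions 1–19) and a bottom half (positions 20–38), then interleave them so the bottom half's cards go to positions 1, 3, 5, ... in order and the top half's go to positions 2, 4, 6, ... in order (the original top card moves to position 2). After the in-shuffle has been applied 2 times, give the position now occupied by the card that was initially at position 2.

Track the card's position through each in-shuffle:
2 → 4 → 8

8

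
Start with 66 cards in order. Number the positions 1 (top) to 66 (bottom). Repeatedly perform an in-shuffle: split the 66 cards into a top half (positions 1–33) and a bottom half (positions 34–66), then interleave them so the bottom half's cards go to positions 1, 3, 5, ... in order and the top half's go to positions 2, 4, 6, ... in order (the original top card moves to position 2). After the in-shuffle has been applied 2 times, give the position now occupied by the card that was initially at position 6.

Track the card's position through each in-shuffle:
6 → 12 → 24

24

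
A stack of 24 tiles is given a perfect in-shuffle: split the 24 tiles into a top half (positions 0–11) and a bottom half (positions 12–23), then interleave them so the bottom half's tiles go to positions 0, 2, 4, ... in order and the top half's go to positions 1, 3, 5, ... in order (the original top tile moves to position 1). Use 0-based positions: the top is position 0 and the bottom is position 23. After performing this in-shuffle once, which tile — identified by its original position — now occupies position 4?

14

Work backwards from position 4, undoing one in-shuffle at a time:
4 ← 14
So the tile now at position 4 started at position 14.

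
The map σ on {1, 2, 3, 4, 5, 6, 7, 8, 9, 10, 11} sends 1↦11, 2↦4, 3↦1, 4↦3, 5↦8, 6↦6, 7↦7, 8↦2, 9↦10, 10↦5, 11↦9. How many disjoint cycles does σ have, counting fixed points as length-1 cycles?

Cycle decomposition: (1 11 9 10 5 8 2 4 3) (6) (7).
3 cycles.

3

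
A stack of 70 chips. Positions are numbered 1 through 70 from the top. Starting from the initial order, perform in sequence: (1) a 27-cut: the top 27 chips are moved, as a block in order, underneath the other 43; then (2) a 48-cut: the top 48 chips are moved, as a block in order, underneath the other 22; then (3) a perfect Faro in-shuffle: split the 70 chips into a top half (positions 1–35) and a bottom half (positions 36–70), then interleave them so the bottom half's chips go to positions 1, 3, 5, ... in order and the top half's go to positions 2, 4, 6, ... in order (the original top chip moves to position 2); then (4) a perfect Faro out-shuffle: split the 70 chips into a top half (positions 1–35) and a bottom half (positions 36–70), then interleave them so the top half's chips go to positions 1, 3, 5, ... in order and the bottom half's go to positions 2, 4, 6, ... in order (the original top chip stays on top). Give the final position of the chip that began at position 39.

Track the chip from position 39 forward through each operation:
  after op 1 (cut 27): 39 → 12
  after op 2 (cut 48): 12 → 34
  after op 3 (in-shuffle): 34 → 68
  after op 4 (out-shuffle): 68 → 66

66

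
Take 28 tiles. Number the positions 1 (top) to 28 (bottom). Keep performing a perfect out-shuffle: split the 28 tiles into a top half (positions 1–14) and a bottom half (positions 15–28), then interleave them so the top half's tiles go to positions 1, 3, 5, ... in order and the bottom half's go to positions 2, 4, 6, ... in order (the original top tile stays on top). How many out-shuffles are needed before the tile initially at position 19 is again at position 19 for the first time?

2

Follow position 19 under repeated out-shuffles:
19 → 10 → 19
It first returns after 2 out-shuffles.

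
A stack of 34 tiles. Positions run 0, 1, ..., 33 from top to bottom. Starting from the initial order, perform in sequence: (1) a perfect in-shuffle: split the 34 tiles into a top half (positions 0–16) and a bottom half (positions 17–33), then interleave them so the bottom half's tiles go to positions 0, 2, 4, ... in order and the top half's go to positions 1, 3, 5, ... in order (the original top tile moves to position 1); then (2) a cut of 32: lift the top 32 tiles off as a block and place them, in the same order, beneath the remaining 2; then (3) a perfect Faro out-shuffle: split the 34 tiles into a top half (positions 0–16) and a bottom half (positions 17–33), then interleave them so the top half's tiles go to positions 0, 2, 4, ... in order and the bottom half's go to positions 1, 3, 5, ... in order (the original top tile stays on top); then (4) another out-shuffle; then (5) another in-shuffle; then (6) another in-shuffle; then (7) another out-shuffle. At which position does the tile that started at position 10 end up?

Track the tile from position 10 forward through each operation:
  after op 1 (in-shuffle): 10 → 21
  after op 2 (cut 32): 21 → 23
  after op 3 (out-shuffle): 23 → 13
  after op 4 (out-shuffle): 13 → 26
  after op 5 (in-shuffle): 26 → 18
  after op 6 (in-shuffle): 18 → 2
  after op 7 (out-shuffle): 2 → 4

4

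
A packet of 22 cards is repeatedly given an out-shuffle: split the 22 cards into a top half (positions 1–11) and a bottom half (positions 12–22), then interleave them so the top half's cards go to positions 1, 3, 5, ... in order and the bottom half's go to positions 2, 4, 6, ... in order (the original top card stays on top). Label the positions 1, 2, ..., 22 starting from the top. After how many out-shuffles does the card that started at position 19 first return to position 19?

3

Follow position 19 under repeated out-shuffles:
19 → 16 → 10 → 19
It first returns after 3 out-shuffles.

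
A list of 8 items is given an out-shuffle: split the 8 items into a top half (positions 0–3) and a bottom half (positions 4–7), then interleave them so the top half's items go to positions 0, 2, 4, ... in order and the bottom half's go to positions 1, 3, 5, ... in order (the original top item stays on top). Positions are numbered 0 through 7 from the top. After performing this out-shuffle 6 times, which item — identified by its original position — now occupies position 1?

Work backwards from position 1, undoing one out-shuffle at a time:
1 ← 4 ← 2 ← 1 ← 4 ← 2 ← 1
So the item now at position 1 started at position 1.

1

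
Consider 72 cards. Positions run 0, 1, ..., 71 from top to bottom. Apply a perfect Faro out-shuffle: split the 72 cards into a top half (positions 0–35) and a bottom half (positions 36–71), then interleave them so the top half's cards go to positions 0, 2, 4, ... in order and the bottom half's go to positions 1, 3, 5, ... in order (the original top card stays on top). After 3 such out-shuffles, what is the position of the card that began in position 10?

Track the card's position through each out-shuffle:
10 → 20 → 40 → 9

9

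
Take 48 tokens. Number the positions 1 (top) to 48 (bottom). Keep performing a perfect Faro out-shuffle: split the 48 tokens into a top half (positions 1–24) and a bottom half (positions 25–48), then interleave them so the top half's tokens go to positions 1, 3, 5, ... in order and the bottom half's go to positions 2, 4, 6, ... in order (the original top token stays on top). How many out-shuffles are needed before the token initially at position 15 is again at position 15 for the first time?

Follow position 15 under repeated out-shuffles:
15 → 29 → 10 → 19 → 37 → 26 → 4 → 7 → ... → 15 (length 23)
It first returns after 23 out-shuffles.

23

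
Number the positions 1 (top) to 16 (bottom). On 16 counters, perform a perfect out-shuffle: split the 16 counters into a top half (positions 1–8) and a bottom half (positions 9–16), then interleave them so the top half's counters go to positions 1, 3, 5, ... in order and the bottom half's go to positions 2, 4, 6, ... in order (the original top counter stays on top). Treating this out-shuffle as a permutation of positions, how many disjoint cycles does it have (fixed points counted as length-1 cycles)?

Trace each unvisited position around until it returns:
(1) (2 3 5 9) (4 7 13 10) (6 11) (8 15 14 12) (16)
6 cycles in total.

6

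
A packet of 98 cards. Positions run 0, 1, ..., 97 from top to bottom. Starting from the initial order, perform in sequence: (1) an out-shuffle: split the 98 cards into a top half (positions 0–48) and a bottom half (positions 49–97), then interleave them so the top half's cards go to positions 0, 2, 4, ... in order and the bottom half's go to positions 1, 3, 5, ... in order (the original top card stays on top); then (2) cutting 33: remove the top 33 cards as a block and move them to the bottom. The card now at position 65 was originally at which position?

0

Undo the operations in reverse order, starting from position 65:
  undo op 2 (cut 33): 65 ← 0
  undo op 1 (out-shuffle, from top half): 0 ← 0
So the card at position 65 came from original position 0.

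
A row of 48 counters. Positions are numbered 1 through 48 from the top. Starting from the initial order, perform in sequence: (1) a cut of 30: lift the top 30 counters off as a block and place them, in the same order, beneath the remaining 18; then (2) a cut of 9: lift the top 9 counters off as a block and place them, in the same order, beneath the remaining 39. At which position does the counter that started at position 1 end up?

10

Track the counter from position 1 forward through each operation:
  after op 1 (cut 30): 1 → 19
  after op 2 (cut 9): 19 → 10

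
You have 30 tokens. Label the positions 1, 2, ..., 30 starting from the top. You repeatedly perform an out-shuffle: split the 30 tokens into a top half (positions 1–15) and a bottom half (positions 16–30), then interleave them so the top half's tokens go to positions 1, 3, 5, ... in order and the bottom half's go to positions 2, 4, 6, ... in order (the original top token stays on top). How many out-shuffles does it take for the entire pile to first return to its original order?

28

The out-shuffle permutes the 30 positions with cycle lengths [1, 1, 28].
Every token is home exactly when every cycle has completed a whole number of laps, i.e. after lcm(1, 28) = 28 out-shuffles.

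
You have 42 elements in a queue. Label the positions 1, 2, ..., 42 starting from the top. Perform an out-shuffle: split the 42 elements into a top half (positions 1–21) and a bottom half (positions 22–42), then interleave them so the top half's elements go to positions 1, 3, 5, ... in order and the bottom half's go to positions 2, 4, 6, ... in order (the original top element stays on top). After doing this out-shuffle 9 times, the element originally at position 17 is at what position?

34

Track the element's position through each out-shuffle:
17 → 33 → 24 → 6 → 11 → 21 → 41 → 40 → 38 → 34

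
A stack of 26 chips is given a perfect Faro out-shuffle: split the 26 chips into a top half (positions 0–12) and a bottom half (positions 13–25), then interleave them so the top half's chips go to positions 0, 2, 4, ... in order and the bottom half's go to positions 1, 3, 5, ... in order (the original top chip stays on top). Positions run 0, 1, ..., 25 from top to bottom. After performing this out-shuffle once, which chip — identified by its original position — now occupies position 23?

24

Work backwards from position 23, undoing one out-shuffle at a time:
23 ← 24
So the chip now at position 23 started at position 24.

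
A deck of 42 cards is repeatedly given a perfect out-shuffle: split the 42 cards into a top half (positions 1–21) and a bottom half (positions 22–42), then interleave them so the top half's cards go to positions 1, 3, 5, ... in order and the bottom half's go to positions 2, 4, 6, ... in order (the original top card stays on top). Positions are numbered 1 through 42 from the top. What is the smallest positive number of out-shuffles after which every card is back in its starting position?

20

The out-shuffle permutes the 42 positions with cycle lengths [1, 1, 20, 20].
Every card is home exactly when every cycle has completed a whole number of laps, i.e. after lcm(1, 20) = 20 out-shuffles.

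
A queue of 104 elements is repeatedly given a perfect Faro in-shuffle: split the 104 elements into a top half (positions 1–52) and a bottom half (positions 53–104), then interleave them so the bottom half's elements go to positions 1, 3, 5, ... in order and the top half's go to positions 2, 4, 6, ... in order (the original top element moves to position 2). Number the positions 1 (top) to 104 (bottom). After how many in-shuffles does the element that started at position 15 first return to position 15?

Follow position 15 under repeated in-shuffles:
15 → 30 → 60 → 15
It first returns after 3 in-shuffles.

3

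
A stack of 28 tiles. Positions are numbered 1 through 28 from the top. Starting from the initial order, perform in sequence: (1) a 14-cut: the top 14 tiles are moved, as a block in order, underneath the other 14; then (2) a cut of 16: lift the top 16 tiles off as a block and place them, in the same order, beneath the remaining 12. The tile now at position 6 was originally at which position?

8

Undo the operations in reverse order, starting from position 6:
  undo op 2 (cut 16): 6 ← 22
  undo op 1 (cut 14): 22 ← 8
So the tile at position 6 came from original position 8.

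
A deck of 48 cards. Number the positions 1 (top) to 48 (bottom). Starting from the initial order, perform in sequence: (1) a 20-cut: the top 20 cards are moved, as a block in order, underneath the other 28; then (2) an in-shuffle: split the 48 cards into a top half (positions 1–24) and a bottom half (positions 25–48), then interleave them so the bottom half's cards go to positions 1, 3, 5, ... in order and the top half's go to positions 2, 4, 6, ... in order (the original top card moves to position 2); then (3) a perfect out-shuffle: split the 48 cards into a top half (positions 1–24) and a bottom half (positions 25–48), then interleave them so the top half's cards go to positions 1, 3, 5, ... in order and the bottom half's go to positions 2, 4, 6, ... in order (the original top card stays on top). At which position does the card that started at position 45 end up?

1

Track the card from position 45 forward through each operation:
  after op 1 (cut 20): 45 → 25
  after op 2 (in-shuffle): 25 → 1
  after op 3 (out-shuffle): 1 → 1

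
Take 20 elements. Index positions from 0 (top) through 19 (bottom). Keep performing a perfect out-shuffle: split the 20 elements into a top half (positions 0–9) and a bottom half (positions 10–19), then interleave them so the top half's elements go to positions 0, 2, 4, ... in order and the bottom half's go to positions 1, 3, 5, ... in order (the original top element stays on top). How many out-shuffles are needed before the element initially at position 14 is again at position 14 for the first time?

18

Follow position 14 under repeated out-shuffles:
14 → 9 → 18 → 17 → 15 → 11 → 3 → 6 → 12 → 5 → 10 → 1 → 2 → 4 → 8 → 16 → 13 → 7 → 14
It first returns after 18 out-shuffles.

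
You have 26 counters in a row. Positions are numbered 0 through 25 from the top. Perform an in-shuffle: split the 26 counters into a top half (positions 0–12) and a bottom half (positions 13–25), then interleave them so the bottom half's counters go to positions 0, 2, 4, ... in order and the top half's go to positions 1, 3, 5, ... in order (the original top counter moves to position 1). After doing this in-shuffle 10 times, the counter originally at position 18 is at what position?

15

Track the counter's position through each in-shuffle:
18 → 10 → 21 → 16 → 6 → 13 → 0 → 1 → 3 → 7 → 15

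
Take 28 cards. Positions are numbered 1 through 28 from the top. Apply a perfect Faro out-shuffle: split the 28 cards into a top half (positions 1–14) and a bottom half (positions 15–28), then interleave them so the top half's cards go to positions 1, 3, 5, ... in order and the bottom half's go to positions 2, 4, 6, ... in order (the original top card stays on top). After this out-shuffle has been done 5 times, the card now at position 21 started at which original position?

Work backwards from position 21, undoing one out-shuffle at a time:
21 ← 11 ← 6 ← 17 ← 9 ← 5
So the card now at position 21 started at position 5.

5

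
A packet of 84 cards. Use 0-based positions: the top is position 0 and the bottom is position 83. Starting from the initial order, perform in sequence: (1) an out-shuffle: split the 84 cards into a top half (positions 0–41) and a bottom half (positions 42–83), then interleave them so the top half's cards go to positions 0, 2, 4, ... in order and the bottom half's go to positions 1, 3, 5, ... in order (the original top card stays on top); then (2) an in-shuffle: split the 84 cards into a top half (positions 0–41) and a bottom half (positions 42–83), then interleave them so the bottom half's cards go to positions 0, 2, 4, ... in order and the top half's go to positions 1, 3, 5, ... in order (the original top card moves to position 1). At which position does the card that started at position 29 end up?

Track the card from position 29 forward through each operation:
  after op 1 (out-shuffle): 29 → 58
  after op 2 (in-shuffle): 58 → 32

32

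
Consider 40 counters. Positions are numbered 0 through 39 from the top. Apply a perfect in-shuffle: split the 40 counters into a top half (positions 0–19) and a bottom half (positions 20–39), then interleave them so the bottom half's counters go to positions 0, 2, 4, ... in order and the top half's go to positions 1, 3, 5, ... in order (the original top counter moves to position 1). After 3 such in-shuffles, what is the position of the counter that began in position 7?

22

Track the counter's position through each in-shuffle:
7 → 15 → 31 → 22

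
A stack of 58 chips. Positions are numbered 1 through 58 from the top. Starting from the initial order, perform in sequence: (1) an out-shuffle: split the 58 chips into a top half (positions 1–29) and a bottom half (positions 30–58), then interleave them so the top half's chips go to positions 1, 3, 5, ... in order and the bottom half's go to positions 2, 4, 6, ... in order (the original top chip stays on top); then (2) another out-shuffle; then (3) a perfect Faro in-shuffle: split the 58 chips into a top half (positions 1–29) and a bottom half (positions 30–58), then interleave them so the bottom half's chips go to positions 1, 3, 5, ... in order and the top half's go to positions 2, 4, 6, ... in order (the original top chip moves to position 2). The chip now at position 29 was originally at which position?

26

Undo the operations in reverse order, starting from position 29:
  undo op 3 (in-shuffle, from bottom half): 29 ← 44
  undo op 2 (out-shuffle, from bottom half): 44 ← 51
  undo op 1 (out-shuffle, from top half): 51 ← 26
So the chip at position 29 came from original position 26.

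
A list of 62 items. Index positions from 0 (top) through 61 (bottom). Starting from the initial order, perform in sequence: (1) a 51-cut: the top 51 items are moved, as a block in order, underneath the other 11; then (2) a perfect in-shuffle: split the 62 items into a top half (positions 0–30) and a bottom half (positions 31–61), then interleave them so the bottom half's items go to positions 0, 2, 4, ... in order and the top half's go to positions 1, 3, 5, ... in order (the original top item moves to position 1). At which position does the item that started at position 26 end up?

Track the item from position 26 forward through each operation:
  after op 1 (cut 51): 26 → 37
  after op 2 (in-shuffle): 37 → 12

12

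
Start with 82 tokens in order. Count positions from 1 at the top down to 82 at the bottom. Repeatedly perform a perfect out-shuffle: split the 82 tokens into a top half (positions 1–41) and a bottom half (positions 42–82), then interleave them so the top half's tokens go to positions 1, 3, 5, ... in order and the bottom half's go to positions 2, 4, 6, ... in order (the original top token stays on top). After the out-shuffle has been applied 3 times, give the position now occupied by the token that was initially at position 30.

Track the token's position through each out-shuffle:
30 → 59 → 36 → 71

71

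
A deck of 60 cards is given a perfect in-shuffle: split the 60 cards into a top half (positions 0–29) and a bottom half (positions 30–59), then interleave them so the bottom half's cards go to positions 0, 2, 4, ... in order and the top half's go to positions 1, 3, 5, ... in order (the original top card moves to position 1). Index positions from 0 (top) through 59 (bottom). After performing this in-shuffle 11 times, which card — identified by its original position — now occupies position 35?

Work backwards from position 35, undoing one in-shuffle at a time:
35 ← 17 ← 8 ← 34 ← 47 ← 23 ← 11 ← 5 ← 2 ← 31 ← 15 ← 7
So the card now at position 35 started at position 7.

7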